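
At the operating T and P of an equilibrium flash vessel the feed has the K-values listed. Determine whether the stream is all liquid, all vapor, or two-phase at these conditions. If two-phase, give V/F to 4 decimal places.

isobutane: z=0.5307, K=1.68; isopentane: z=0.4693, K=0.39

two-phase, V/F = 0.1799

ΣzᵢKᵢ = 1.0746; Σzᵢ/Kᵢ = 1.5192.
Both exceed 1, so a two-phase solution exists.
Rachford–Rice: g(ψ) = Σ zᵢ(Kᵢ−1)/(1+ψ(Kᵢ−1)) = 0.
Binary case is linear: z₁(K₁−1)(1+ψ(K₂−1)) + z₂(K₂−1)(1+ψ(K₁−1)) = 0
⇒ ψ = [z₁(K₁−1)+z₂(K₂−1)] / [−(K₁−1)(K₂−1)] = 0.07460/0.41480 = 0.1799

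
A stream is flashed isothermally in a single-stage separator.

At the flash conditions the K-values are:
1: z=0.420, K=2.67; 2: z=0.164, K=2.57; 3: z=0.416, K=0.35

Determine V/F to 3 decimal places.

Material balance + equilibrium reduce to Σ zᵢ(Kᵢ−1)/(1+V/F(Kᵢ−1)) = 0.
Check two-phase: ΣzᵢKᵢ = 1.688 > 1 and Σzᵢ/Kᵢ = 1.410 > 1, so g(0) = 0.688 > 0 and g(1) = -0.410 < 0.
Iterate (Newton) starting at V/F = 0.35:
  V/F = 0.350: g = 0.2588, g' = -0.929 → V/F = 0.628
  V/F = 0.628: g = 0.0147, g' = -0.884 → V/F = 0.645
Converged at V/F = 0.645.

V/F = 0.645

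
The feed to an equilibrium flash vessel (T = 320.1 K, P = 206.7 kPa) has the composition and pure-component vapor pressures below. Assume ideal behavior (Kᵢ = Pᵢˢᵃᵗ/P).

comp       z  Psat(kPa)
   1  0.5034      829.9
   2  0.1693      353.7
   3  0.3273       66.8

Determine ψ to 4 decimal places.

ψ = 0.8330

Raoult's law: Kᵢ = Pᵢˢᵃᵗ/P = Pᵢˢᵃᵗ/206.7.
  K_1 = 829.9/206.7 = 4.014998, K_2 = 353.7/206.7 = 1.711176, K_3 = 66.8/206.7 = 0.323174
Iterate (Newton) starting at ψ = 0.5:
  ψ = 0.5000: g = 0.35926, g' = -1.1169 → ψ = 0.8217
  ψ = 0.8217: g = 0.01341, g' = -1.1735 → ψ = 0.8331
  ψ = 0.8331: g = -0.00011, g' = -1.1930 → ψ = 0.8330
Converged at ψ = 0.8330.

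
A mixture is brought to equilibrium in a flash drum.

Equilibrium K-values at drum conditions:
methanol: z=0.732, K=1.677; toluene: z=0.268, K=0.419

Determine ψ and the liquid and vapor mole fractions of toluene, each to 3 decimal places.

ψ = 0.864, x_toluene = 0.538, y_toluene = 0.225

Rachford–Rice: g(ψ) = Σ zᵢ(Kᵢ−1)/(1+ψ(Kᵢ−1)) = 0.
g(0) = ΣzᵢKᵢ − 1 = 0.340 and g(1) = 1 − Σzᵢ/Kᵢ = -0.076, so a root lies in (0, 1).
Binary case is linear: z₁(K₁−1)(1+ψ(K₂−1)) + z₂(K₂−1)(1+ψ(K₁−1)) = 0
⇒ ψ = [z₁(K₁−1)+z₂(K₂−1)] / [−(K₁−1)(K₂−1)] = 0.3399/0.3933 = 0.864
Compositions from xᵢ = zᵢ/(1+ψ(Kᵢ−1)), yᵢ = Kᵢxᵢ:
  methanol: x = 0.462, y = 0.775
  toluene: x = 0.538, y = 0.225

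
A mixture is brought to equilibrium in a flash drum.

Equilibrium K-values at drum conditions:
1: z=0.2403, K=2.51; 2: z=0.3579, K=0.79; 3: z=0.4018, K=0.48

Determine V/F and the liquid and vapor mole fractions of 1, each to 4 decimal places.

V/F = 0.1337, x_1 = 0.1999, y_1 = 0.5018

Rachford–Rice: g(V/F) = Σ zᵢ(Kᵢ−1)/(1+V/F(Kᵢ−1)) = 0.
g(0) = ΣzᵢKᵢ − 1 = 0.0788 and g(1) = 1 − Σzᵢ/Kᵢ = -0.3859, so a root lies in (0, 1).
Newton–Raphson from V/F = 0.62:
  V/F = 0.6200: g = -0.20735, g' = -0.4036 → V/F = 0.1063
  V/F = 0.1063: g = 0.01463, g' = -0.5451 → V/F = 0.1331
  V/F = 0.1331: g = 0.00032, g' = -0.5219 → V/F = 0.1337
Converged at V/F = 0.1337.
Compositions from xᵢ = zᵢ/(1+V/F(Kᵢ−1)), yᵢ = Kᵢxᵢ:
  1: x = 0.1999, y = 0.5018
  2: x = 0.3682, y = 0.2909
  3: x = 0.4318, y = 0.2073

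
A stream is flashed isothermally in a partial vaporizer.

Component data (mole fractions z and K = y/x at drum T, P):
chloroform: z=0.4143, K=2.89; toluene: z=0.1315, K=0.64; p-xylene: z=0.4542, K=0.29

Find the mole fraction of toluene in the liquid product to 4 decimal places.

x_toluene = 0.1497

Iterate (Newton) starting at ψ = 0.58:
  ψ = 0.5800: g = -0.23454, g' = -1.0258 → ψ = 0.3514
  ψ = 0.3514: g = -0.01332, g' = -0.9632 → ψ = 0.3375
  ψ = 0.3375: g = 0.00004, g' = -0.9697 → ψ = 0.3376
Converged at ψ = 0.3376.
Compositions from xᵢ = zᵢ/(1+ψ(Kᵢ−1)), yᵢ = Kᵢxᵢ:
  chloroform: x = 0.2529, y = 0.7310
  toluene: x = 0.1497, y = 0.0958
  p-xylene: x = 0.5974, y = 0.1732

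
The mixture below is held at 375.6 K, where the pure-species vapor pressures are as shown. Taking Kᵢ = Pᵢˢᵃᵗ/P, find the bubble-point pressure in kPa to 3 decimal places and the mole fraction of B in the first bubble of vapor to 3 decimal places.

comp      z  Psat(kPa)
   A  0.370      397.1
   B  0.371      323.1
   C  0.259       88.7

Pbub = 289.770 kPa, y_B = 0.414

At the bubble point ψ → 0, so ΣzᵢKᵢ = 1 with Kᵢ = Pᵢˢᵃᵗ/P ⇒ P = ΣzᵢPᵢˢᵃᵗ.
P = 0.370·397.1 + 0.371·323.1 + 0.259·88.7 = 289.770 kPa
yᵢ = zᵢPᵢˢᵃᵗ/P ⇒ y_B = 0.371·323.1/289.770 = 0.414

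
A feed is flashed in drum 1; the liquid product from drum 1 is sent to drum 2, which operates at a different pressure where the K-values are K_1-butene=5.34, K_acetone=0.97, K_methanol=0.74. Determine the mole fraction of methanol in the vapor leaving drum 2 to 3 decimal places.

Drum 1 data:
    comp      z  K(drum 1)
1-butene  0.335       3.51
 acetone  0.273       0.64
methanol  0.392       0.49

y_methanol (drum 2) = 0.462

Drum 1:
Iterate (Newton) starting at ψ₁ = 0.4:
  ψ₁ = 0.400: g = 0.0536, g' = -0.735 → ψ₁ = 0.473
  ψ₁ = 0.473: g = 0.0025, g' = -0.670 → ψ₁ = 0.477
Converged at ψ₁ = 0.477.
Drum-1 compositions:
  1-butene: x = 0.153, y = 0.535
  acetone: x = 0.330, y = 0.211
  methanol: x = 0.518, y = 0.254
Drum-2 feed = drum-1 liquid: z₂ = (0.1525, 0.3296, 0.5179).
Drum 2:
Material balance + equilibrium reduce to Σ zᵢ(Kᵢ−1)/(1+ψ₂(Kᵢ−1)) = 0.
Check two-phase: ΣzᵢKᵢ = 1.517 > 1 and Σzᵢ/Kᵢ = 1.068 > 1, so g(0) = 0.517 > 0 and g(1) = -0.068 < 0.
Newton–Raphson from ψ₂ = 0.53:
  ψ₂ = 0.530: g = 0.0343, g' = -0.311 → ψ₂ = 0.640
  ψ₂ = 0.640: g = 0.0035, g' = -0.252 → ψ₂ = 0.654
Converged at ψ₂ = 0.654.
  1-butene: x = 0.040, y = 0.212
  acetone: x = 0.336, y = 0.326
  methanol: x = 0.624, y = 0.462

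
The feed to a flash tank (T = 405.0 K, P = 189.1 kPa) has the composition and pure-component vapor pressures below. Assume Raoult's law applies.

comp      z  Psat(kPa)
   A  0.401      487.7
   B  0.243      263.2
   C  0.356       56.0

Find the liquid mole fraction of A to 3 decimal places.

Raoult's law: Kᵢ = Pᵢˢᵃᵗ/P = Pᵢˢᵃᵗ/189.1.
  K_A = 487.7/189.1 = 2.57906, K_B = 263.2/189.1 = 1.39186, K_C = 56.0/189.1 = 0.29614
Newton iteration, β⁰ = 0.5:
  β = 0.500: g = 0.0468, g' = -0.758 → β = 0.562
  β = 0.562: g = -0.0008, g' = -0.788 → β = 0.561
Converged at β = 0.561.
Compositions from xᵢ = zᵢ/(1+β(Kᵢ−1)), yᵢ = Kᵢxᵢ:
  A: x = 0.213, y = 0.549
  B: x = 0.199, y = 0.277
  C: x = 0.588, y = 0.174

x_A = 0.213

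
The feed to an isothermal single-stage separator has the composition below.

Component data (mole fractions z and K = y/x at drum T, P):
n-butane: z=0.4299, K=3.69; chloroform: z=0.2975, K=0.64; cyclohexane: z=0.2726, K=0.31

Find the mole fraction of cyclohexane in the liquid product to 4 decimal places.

Rachford–Rice: g(V/F) = Σ zᵢ(Kᵢ−1)/(1+V/F(Kᵢ−1)) = 0.
Check two-phase: ΣzᵢKᵢ = 1.8612 > 1 and Σzᵢ/Kᵢ = 1.4607 > 1, so g(0) = 0.8612 > 0 and g(1) = -0.4607 < 0.
Iterate (Newton) starting at V/F = 0.5:
  V/F = 0.5000: g = 0.07537, g' = -0.9256 → V/F = 0.5814
  V/F = 0.5814: g = 0.00145, g' = -0.8968 → V/F = 0.5831
Converged at V/F = 0.5831.
Compositions from xᵢ = zᵢ/(1+V/F(Kᵢ−1)), yᵢ = Kᵢxᵢ:
  n-butane: x = 0.1674, y = 0.6176
  chloroform: x = 0.3765, y = 0.2410
  cyclohexane: x = 0.4561, y = 0.1414

x_cyclohexane = 0.4561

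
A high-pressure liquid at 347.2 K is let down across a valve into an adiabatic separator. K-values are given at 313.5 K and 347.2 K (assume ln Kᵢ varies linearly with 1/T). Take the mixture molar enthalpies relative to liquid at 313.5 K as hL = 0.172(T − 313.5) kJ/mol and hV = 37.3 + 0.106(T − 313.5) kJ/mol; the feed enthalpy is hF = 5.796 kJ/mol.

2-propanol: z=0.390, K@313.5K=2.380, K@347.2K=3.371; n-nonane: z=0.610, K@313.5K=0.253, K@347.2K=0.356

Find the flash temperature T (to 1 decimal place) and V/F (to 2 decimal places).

Adiabatic flash: solve Rachford–Rice at each trial T, then check hF = ψ·hV(T) + (1−ψ)·hL(T).
  T = 313.5 K: K = (2.380, 0.253), RR gives ψ = 0.080, H_out = 2.986 kJ/mol
  T = 347.2 K: K = (3.371, 0.356), RR gives ψ = 0.348, H_out = 18.014 kJ/mol
  T = 330.4 K: K = (2.859, 0.303), RR gives ψ = 0.231, H_out = 11.278 kJ/mol
  T = 321.9 K: K = (2.613, 0.277), RR gives ψ = 0.162, H_out = 7.383 kJ/mol
  T = 317.7 K: K = (2.496, 0.265), RR gives ψ = 0.123, H_out = 5.268 kJ/mol
  T = 319.8 K: K = (2.554, 0.271), RR gives ψ = 0.143, H_out = 6.344 kJ/mol
Linear interpolation between T = 317.7 (H_out = 5.268) and T = 319.8 (H_out = 6.344) on hF = 5.796 gives T ≈ 318.7 K, at which ψ = 0.13.

T = 318.7 K, V/F = 0.13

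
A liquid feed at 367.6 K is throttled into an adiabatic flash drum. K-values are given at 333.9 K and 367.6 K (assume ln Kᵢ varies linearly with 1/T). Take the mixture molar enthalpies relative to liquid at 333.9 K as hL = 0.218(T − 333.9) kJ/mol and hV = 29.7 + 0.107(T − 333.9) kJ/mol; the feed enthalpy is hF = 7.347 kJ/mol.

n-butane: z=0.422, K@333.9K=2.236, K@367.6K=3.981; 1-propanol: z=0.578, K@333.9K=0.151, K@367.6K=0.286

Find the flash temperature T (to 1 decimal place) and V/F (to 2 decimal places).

Adiabatic flash: solve Rachford–Rice at each trial T, then check hF = ψ·hV(T) + (1−ψ)·hL(T).
  T = 333.9 K: K = (2.236, 0.151), RR gives ψ = 0.029, H_out = 0.874 kJ/mol
  T = 367.6 K: K = (3.981, 0.286), RR gives ψ = 0.397, H_out = 17.656 kJ/mol
  T = 350.8 K: K = (3.028, 0.211), RR gives ψ = 0.250, H_out = 10.639 kJ/mol
  T = 342.4 K: K = (2.614, 0.180), RR gives ψ = 0.156, H_out = 6.345 kJ/mol
  T = 346.6 K: K = (2.816, 0.195), RR gives ψ = 0.206, H_out = 8.592 kJ/mol
  T = 344.5 K: K = (2.714, 0.187), RR gives ψ = 0.182, H_out = 7.497 kJ/mol
Linear interpolation between T = 342.4 (H_out = 6.345) and T = 344.5 (H_out = 7.497) on hF = 7.347 gives T ≈ 344.2 K, at which ψ = 0.18.

T = 344.2 K, V/F = 0.18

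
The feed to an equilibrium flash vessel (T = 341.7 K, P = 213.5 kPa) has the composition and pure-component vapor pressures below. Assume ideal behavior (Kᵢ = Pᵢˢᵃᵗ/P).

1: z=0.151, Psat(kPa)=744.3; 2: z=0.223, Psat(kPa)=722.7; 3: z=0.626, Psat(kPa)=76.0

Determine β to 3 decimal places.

Raoult's law: Kᵢ = Pᵢˢᵃᵗ/P = Pᵢˢᵃᵗ/213.5.
  K_1 = 744.3/213.5 = 3.48618, K_2 = 722.7/213.5 = 3.38501, K_3 = 76.0/213.5 = 0.35597
Iterate (Newton) starting at β = 0.5:
  β = 0.500: g = -0.1847, g' = -1.014 → β = 0.318
  β = 0.318: g = 0.0052, g' = -1.112 → β = 0.323
Converged at β = 0.323.

β = 0.323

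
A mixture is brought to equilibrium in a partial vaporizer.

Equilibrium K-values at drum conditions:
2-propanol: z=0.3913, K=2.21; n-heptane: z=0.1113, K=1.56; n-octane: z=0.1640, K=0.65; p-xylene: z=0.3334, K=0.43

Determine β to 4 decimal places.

β = 0.5172

Newton iteration, β⁰ = 0.55:
  β = 0.5500: g = -0.01597, g' = -0.4876 → β = 0.5172
Converged at β = 0.5172.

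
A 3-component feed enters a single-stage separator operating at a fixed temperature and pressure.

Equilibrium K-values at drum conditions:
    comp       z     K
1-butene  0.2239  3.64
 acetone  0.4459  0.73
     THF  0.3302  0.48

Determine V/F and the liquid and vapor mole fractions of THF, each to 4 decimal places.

Material balance + equilibrium reduce to Σ zᵢ(Kᵢ−1)/(1+V/F(Kᵢ−1)) = 0.
Check two-phase: ΣzᵢKᵢ = 1.2990 > 1 and Σzᵢ/Kᵢ = 1.3602 > 1, so g(0) = 0.2990 > 0 and g(1) = -0.3602 < 0.
Newton iteration, V/F⁰ = 0.35:
  V/F = 0.3500: g = -0.03564, g' = -0.5946 → V/F = 0.2901
  V/F = 0.2901: g = 0.00193, g' = -0.6626 → V/F = 0.2930
Converged at V/F = 0.2930.
Compositions from xᵢ = zᵢ/(1+V/F(Kᵢ−1)), yᵢ = Kᵢxᵢ:
  1-butene: x = 0.1262, y = 0.4595
  acetone: x = 0.4842, y = 0.3535
  THF: x = 0.3895, y = 0.1870

V/F = 0.2930, x_THF = 0.3895, y_THF = 0.1870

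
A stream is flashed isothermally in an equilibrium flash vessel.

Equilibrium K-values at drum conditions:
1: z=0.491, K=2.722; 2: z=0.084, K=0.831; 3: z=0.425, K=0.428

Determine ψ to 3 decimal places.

Material balance + equilibrium reduce to Σ zᵢ(Kᵢ−1)/(1+ψ(Kᵢ−1)) = 0.
Check two-phase: ΣzᵢKᵢ = 1.588 > 1 and Σzᵢ/Kᵢ = 1.274 > 1, so g(0) = 0.588 > 0 and g(1) = -0.274 < 0.
Newton iteration, ψ⁰ = 0.5:
  ψ = 0.500: g = 0.0983, g' = -0.696 → ψ = 0.641
  ψ = 0.641: g = 0.0019, g' = -0.679 → ψ = 0.644
Converged at ψ = 0.644.

ψ = 0.644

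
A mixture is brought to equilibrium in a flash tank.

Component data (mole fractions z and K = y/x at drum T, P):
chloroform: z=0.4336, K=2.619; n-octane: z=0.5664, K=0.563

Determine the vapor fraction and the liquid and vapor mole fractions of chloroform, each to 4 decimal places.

ψ = 0.6424, x_chloroform = 0.2125, y_chloroform = 0.5567

Newton–Raphson from ψ = 0.5:
  ψ = 0.5000: g = 0.07123, g' = -0.5242 → ψ = 0.6359
  ψ = 0.6359: g = 0.00313, g' = -0.4834 → ψ = 0.6424
Converged at ψ = 0.6424.
Compositions from xᵢ = zᵢ/(1+ψ(Kᵢ−1)), yᵢ = Kᵢxᵢ:
  chloroform: x = 0.2125, y = 0.5567
  n-octane: x = 0.7875, y = 0.4433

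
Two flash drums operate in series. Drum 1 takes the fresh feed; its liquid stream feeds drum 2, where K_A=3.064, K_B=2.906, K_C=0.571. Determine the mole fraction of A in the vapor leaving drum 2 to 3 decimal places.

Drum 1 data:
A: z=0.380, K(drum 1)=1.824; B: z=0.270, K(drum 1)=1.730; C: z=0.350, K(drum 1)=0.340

y_A (drum 2) = 0.306

Drum 1:
Let ψ₁ = V/F and solve Σ zᵢ(Kᵢ−1)/(1+ψ₁(Kᵢ−1)) = 0.
g(0) = ΣzᵢKᵢ − 1 = 0.279 and g(1) = 1 − Σzᵢ/Kᵢ = -0.394, so a root lies in (0, 1).
Newton–Raphson from ψ₁ = 0.5:
  ψ₁ = 0.500: g = 0.0214, g' = -0.546 → ψ₁ = 0.539
  ψ₁ = 0.539: g = -0.0004, g' = -0.565 → ψ₁ = 0.538
Converged at ψ₁ = 0.538.
Drum-1 compositions:
  A: x = 0.263, y = 0.480
  B: x = 0.194, y = 0.335
  C: x = 0.543, y = 0.185
Drum-2 feed = drum-1 liquid: z₂ = (0.2632, 0.1938, 0.5430).
Drum 2:
Newton iteration, ψ₂⁰ = 0.5:
  ψ₂ = 0.500: g = 0.1600, g' = -0.618 → ψ₂ = 0.759
  ψ₂ = 0.759: g = 0.0174, g' = -0.508 → ψ₂ = 0.793
Converged at ψ₂ = 0.793.
  A: x = 0.100, y = 0.306
  B: x = 0.077, y = 0.224
  C: x = 0.823, y = 0.470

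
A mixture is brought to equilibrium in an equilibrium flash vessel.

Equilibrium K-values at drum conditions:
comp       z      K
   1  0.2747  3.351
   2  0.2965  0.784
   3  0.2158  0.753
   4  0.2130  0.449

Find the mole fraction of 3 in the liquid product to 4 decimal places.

x_3 = 0.2465

Let ψ = V/F and solve Σ zᵢ(Kᵢ−1)/(1+ψ(Kᵢ−1)) = 0.
Feasibility: ΣzᵢKᵢ = 1.4111, Σzᵢ/Kᵢ = 1.2211 — both > 1, two phases present.
Iterate (Newton) starting at ψ = 0.58:
  ψ = 0.5800: g = -0.03468, g' = -0.4475 → ψ = 0.5025
  ψ = 0.5025: g = 0.00106, g' = -0.4773 → ψ = 0.5047
Converged at ψ = 0.5047.
Compositions from xᵢ = zᵢ/(1+ψ(Kᵢ−1)), yᵢ = Kᵢxᵢ:
  1: x = 0.1256, y = 0.4210
  2: x = 0.3328, y = 0.2609
  3: x = 0.2465, y = 0.1856
  4: x = 0.2951, y = 0.1325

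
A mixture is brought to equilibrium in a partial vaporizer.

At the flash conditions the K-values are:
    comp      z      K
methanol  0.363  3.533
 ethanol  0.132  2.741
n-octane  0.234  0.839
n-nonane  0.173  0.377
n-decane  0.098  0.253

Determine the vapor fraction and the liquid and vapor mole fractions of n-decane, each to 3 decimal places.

ψ = 0.756, x_n-decane = 0.225, y_n-decane = 0.057

Material balance + equilibrium reduce to Σ zᵢ(Kᵢ−1)/(1+ψ(Kᵢ−1)) = 0.
Check two-phase: ΣzᵢKᵢ = 1.931 > 1 and Σzᵢ/Kᵢ = 1.276 > 1, so g(0) = 0.931 > 0 and g(1) = -0.276 < 0.
Iterate (Newton) starting at ψ = 0.5:
  ψ = 0.500: g = 0.2142, g' = -0.856 → ψ = 0.750
  ψ = 0.750: g = 0.0049, g' = -0.880 → ψ = 0.756
Converged at ψ = 0.756.
Compositions from xᵢ = zᵢ/(1+ψ(Kᵢ−1)), yᵢ = Kᵢxᵢ:
  methanol: x = 0.125, y = 0.440
  ethanol: x = 0.057, y = 0.156
  n-octane: x = 0.266, y = 0.224
  n-nonane: x = 0.327, y = 0.123
  n-decane: x = 0.225, y = 0.057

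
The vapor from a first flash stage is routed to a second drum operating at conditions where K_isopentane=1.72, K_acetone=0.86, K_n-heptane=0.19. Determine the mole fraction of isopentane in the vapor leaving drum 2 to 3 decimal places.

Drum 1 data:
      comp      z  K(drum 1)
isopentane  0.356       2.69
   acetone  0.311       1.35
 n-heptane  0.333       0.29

Drum 1:
Newton–Raphson from ψ₁ = 0.5:
  ψ₁ = 0.500: g = 0.0522, g' = -0.730 → ψ₁ = 0.571
  ψ₁ = 0.571: g = -0.0011, g' = -0.765 → ψ₁ = 0.570
Converged at ψ₁ = 0.570.
Drum-1 compositions:
  isopentane: x = 0.181, y = 0.488
  acetone: x = 0.259, y = 0.350
  n-heptane: x = 0.559, y = 0.162
Drum-2 feed = drum-1 vapor: z₂ = (0.4878, 0.3500, 0.1622).
Drum 2:
Let ψ₂ = V/F and solve Σ zᵢ(Kᵢ−1)/(1+ψ₂(Kᵢ−1)) = 0.
g(0) = ΣzᵢKᵢ − 1 = 0.171 and g(1) = 1 − Σzᵢ/Kᵢ = -0.544, so a root lies in (0, 1).
Iterate (Newton) starting at ψ₂ = 0.64:
  ψ₂ = 0.640: g = -0.0863, g' = -0.586 → ψ₂ = 0.493
  ψ₂ = 0.493: g = -0.0121, g' = -0.440 → ψ₂ = 0.465
Converged at ψ₂ = 0.465.
  isopentane: x = 0.365, y = 0.629
  acetone: x = 0.374, y = 0.322
  n-heptane: x = 0.260, y = 0.049

y_isopentane (drum 2) = 0.629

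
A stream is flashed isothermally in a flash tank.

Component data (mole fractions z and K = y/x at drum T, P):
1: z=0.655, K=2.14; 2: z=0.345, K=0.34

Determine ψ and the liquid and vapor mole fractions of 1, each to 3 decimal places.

Binary case is linear: z₁(K₁−1)(1+ψ(K₂−1)) + z₂(K₂−1)(1+ψ(K₁−1)) = 0
⇒ ψ = [z₁(K₁−1)+z₂(K₂−1)] / [−(K₁−1)(K₂−1)] = 0.5190/0.7524 = 0.690
Compositions from xᵢ = zᵢ/(1+ψ(Kᵢ−1)), yᵢ = Kᵢxᵢ:
  1: x = 0.367, y = 0.785
  2: x = 0.633, y = 0.215

ψ = 0.690, x_1 = 0.367, y_1 = 0.785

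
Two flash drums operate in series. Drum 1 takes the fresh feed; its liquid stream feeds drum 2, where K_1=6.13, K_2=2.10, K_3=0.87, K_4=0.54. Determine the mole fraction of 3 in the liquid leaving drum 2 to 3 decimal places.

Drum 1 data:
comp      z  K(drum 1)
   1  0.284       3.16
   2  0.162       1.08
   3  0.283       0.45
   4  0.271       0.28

Drum 1:
Rachford–Rice: g(ψ₁) = Σ zᵢ(Kᵢ−1)/(1+ψ₁(Kᵢ−1)) = 0.
Feasibility: ΣzᵢKᵢ = 1.276, Σzᵢ/Kᵢ = 1.837 — both > 1, two phases present.
Iterate (Newton) starting at ψ₁ = 0.46:
  ψ₁ = 0.460: g = -0.1799, g' = -0.802 → ψ₁ = 0.236
  ψ₁ = 0.236: g = 0.0054, g' = -0.900 → ψ₁ = 0.242
Converged at ψ₁ = 0.242.
Drum-1 compositions:
  1: x = 0.187, y = 0.590
  2: x = 0.159, y = 0.172
  3: x = 0.326, y = 0.147
  4: x = 0.328, y = 0.092
Drum-2 feed = drum-1 liquid: z₂ = (0.1866, 0.1589, 0.3264, 0.3281).
Drum 2:
Newton–Raphson from ψ₂ = 0.37:
  ψ₂ = 0.370: g = 0.2281, g' = -0.789 → ψ₂ = 0.659
  ψ₂ = 0.659: g = 0.0568, g' = -0.470 → ψ₂ = 0.780
  ψ₂ = 0.780: g = 0.0029, g' = -0.428 → ψ₂ = 0.787
Converged at ψ₂ = 0.787.
  1: x = 0.037, y = 0.227
  2: x = 0.085, y = 0.179
  3: x = 0.364, y = 0.316
  4: x = 0.514, y = 0.278

x_3 (drum 2) = 0.364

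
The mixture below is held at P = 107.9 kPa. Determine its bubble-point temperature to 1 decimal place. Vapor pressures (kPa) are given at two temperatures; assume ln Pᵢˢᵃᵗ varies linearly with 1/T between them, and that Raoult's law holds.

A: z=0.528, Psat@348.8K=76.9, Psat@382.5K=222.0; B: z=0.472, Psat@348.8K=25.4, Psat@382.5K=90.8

T = 369.9 K

Bubble-point temperature: ΣzᵢPᵢˢᵃᵗ(T) = P. Interpolate ln Pᵢˢᵃᵗ = aᵢ + bᵢ/T.
  T = 348.8 K: ΣzᵢPᵢˢᵃᵗ = 52.59 kPa
  T = 382.5 K: ΣzᵢPᵢˢᵃᵗ = 160.07 kPa
  T = 365.6 K: ΣzᵢPᵢˢᵃᵗ = 93.88 kPa
  T = 374.1 K: ΣzᵢPᵢˢᵃᵗ = 123.49 kPa
  T = 369.9 K: ΣzᵢPᵢˢᵃᵗ = 108.01 kPa
  T = 367.8 K: ΣzᵢPᵢˢᵃᵗ = 100.90 kPa
Interpolating between 367.8 K and 369.9 K gives T ≈ 369.9 K.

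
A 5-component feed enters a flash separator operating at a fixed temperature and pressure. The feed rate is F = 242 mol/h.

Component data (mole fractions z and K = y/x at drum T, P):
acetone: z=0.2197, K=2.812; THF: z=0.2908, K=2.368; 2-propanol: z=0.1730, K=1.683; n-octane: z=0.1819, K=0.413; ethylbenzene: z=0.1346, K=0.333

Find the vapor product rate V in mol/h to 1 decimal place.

Let β = V/F and solve Σ zᵢ(Kᵢ−1)/(1+β(Kᵢ−1)) = 0.
Check two-phase: ΣzᵢKᵢ = 1.7175 > 1 and Σzᵢ/Kᵢ = 1.1484 > 1, so g(0) = 0.7175 > 0 and g(1) = -0.1484 < 0.
Newton–Raphson from β = 0.5:
  β = 0.5000: g = 0.24734, g' = -0.6957 → β = 0.8555
  β = 0.8555: g = -0.00962, g' = -0.8364 → β = 0.8440
  β = 0.8440: g = -0.00008, g' = -0.8222 → β = 0.8439
Converged at β = 0.8439.
Then V = β·F = 0.8439·242 = 204.2 mol/h and L = F − V = 37.8 mol/h.

V = 204.2 mol/h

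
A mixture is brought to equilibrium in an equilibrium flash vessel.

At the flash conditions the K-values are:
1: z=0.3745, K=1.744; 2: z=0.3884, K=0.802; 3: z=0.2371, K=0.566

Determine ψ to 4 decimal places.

Iterate (Newton) starting at ψ = 0.36:
  ψ = 0.3600: g = 0.01500, g' = -0.2093 → ψ = 0.4317
  ψ = 0.4317: g = 0.00018, g' = -0.2046 → ψ = 0.4326
Converged at ψ = 0.4326.

ψ = 0.4326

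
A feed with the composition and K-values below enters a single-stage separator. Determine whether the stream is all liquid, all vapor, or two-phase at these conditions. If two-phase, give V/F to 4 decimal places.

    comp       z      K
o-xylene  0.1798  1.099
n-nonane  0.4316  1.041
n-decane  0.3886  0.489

all liquid

ΣzᵢKᵢ = 0.8369; Σzᵢ/Kᵢ = 1.3729.
Since ΣzᵢKᵢ < 1 the mixture is below its bubble point — single liquid phase.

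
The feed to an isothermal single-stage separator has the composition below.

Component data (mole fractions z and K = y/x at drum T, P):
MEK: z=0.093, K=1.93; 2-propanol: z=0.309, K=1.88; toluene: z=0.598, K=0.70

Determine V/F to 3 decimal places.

V/F = 0.669

Iterate (Newton) starting at V/F = 0.42:
  V/F = 0.420: g = 0.0555, g' = -0.240 → V/F = 0.652
  V/F = 0.652: g = 0.0037, g' = -0.211 → V/F = 0.669
Converged at V/F = 0.669.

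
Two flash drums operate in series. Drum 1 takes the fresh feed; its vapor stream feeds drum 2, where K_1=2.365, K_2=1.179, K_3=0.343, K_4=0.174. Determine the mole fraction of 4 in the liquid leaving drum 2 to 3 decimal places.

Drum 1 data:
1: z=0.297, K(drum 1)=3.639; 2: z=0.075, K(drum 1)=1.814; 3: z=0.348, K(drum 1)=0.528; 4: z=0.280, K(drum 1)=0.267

x_4 (drum 2) = 0.217

Drum 1:
Let ψ₁ = V/F and solve Σ zᵢ(Kᵢ−1)/(1+ψ₁(Kᵢ−1)) = 0.
Feasibility: ΣzᵢKᵢ = 1.475, Σzᵢ/Kᵢ = 1.831 — both > 1, two phases present.
Newton–Raphson from ψ₁ = 0.68:
  ψ₁ = 0.680: g = -0.3313, g' = -1.052 → ψ₁ = 0.365
  ψ₁ = 0.365: g = -0.0323, g' = -0.960 → ψ₁ = 0.331
  ψ₁ = 0.331: g = 0.0005, g' = -0.991 → ψ₁ = 0.332
Converged at ψ₁ = 0.332.
Drum-1 compositions:
  1: x = 0.158, y = 0.576
  2: x = 0.059, y = 0.107
  3: x = 0.413, y = 0.218
  4: x = 0.370, y = 0.099
Drum-2 feed = drum-1 vapor: z₂ = (0.5762, 0.1071, 0.2179, 0.0988).
Drum 2:
Newton iteration, ψ₂⁰ = 0.48:
  ψ₂ = 0.480: g = 0.1486, g' = -0.780 → ψ₂ = 0.670
  ψ₂ = 0.670: g = -0.0108, g' = -0.934 → ψ₂ = 0.659
Converged at ψ₂ = 0.659.
  1: x = 0.303, y = 0.718
  2: x = 0.096, y = 0.113
  3: x = 0.384, y = 0.132
  4: x = 0.217, y = 0.038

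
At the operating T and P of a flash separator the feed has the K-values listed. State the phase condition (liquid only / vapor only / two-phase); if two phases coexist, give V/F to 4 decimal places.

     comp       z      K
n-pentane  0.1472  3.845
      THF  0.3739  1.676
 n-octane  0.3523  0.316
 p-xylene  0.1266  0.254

ΣzᵢKᵢ = 1.3361; Σzᵢ/Kᵢ = 1.8747.
Both exceed 1, so a two-phase solution exists.
Rachford–Rice: g(ψ) = Σ zᵢ(Kᵢ−1)/(1+ψ(Kᵢ−1)) = 0.
Iterate (Newton) starting at ψ = 0.5:
  ψ = 0.5000: g = -0.15507, g' = -0.8584 → ψ = 0.3193
  ψ = 0.3193: g = -0.00499, g' = -0.8339 → ψ = 0.3134
Converged at ψ = 0.3134.

two-phase, V/F = 0.3134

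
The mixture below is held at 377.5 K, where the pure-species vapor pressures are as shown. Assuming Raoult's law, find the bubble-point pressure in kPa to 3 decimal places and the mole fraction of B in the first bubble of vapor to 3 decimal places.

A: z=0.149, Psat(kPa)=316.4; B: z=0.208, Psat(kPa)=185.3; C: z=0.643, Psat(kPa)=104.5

At the bubble point ψ → 0, so ΣzᵢKᵢ = 1 with Kᵢ = Pᵢˢᵃᵗ/P ⇒ P = ΣzᵢPᵢˢᵃᵗ.
P = 0.149·316.4 + 0.208·185.3 + 0.643·104.5 = 152.880 kPa
yᵢ = zᵢPᵢˢᵃᵗ/P ⇒ y_B = 0.208·185.3/152.880 = 0.252

Pbub = 152.880 kPa, y_B = 0.252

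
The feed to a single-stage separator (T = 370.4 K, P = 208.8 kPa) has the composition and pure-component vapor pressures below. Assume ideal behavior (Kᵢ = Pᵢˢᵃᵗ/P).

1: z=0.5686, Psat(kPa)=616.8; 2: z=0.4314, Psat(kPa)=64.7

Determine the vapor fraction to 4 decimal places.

ψ = 0.6031

Raoult's law: Kᵢ = Pᵢˢᵃᵗ/P = Pᵢˢᵃᵗ/208.8.
  K_1 = 616.8/208.8 = 2.954023, K_2 = 64.7/208.8 = 0.309866
Rachford–Rice: g(ψ) = Σ zᵢ(Kᵢ−1)/(1+ψ(Kᵢ−1)) = 0.
g(0) = ΣzᵢKᵢ − 1 = 0.8133 and g(1) = 1 − Σzᵢ/Kᵢ = -0.5847, so a root lies in (0, 1).
Binary case is linear: z₁(K₁−1)(1+ψ(K₂−1)) + z₂(K₂−1)(1+ψ(K₁−1)) = 0
⇒ ψ = [z₁(K₁−1)+z₂(K₂−1)] / [−(K₁−1)(K₂−1)] = 0.81333/1.34854 = 0.6031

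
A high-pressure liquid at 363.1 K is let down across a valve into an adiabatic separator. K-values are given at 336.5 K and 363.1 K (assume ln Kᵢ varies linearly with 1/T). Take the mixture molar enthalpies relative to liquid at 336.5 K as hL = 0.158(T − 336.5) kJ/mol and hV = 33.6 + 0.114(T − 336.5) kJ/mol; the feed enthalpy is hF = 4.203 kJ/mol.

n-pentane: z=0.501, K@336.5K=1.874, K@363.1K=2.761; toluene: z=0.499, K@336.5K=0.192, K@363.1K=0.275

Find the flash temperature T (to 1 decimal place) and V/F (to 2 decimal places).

Adiabatic flash: solve Rachford–Rice at each trial T, then check hF = ψ·hV(T) + (1−ψ)·hL(T).
  T = 336.5 K: K = (1.874, 0.192), RR gives ψ = 0.049, H_out = 1.650 kJ/mol
  T = 363.1 K: K = (2.761, 0.275), RR gives ψ = 0.408, H_out = 17.423 kJ/mol
  T = 349.8 K: K = (2.291, 0.231), RR gives ψ = 0.265, H_out = 10.864 kJ/mol
  T = 343.1 K: K = (2.075, 0.211), RR gives ψ = 0.171, H_out = 6.728 kJ/mol
  T = 339.8 K: K = (1.973, 0.201), RR gives ψ = 0.114, H_out = 4.347 kJ/mol
  T = 338.1 K: K = (1.922, 0.197), RR gives ψ = 0.082, H_out = 3.003 kJ/mol
Linear interpolation between T = 338.1 (H_out = 3.003) and T = 339.8 (H_out = 4.347) on hF = 4.203 gives T ≈ 339.6 K, at which ψ = 0.11.

T = 339.6 K, V/F = 0.11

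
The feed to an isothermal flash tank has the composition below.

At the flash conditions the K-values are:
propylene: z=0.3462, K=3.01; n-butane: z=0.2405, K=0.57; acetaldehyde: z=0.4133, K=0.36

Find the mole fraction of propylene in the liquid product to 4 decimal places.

x_propylene = 0.2198

Iterate (Newton) starting at ψ = 0.5:
  ψ = 0.5000: g = -0.17366, g' = -0.7862 → ψ = 0.2791
  ψ = 0.2791: g = 0.00622, g' = -0.8823 → ψ = 0.2862
Converged at ψ = 0.2862.
Compositions from xᵢ = zᵢ/(1+ψ(Kᵢ−1)), yᵢ = Kᵢxᵢ:
  propylene: x = 0.2198, y = 0.6615
  n-butane: x = 0.2742, y = 0.1563
  acetaldehyde: x = 0.5060, y = 0.1822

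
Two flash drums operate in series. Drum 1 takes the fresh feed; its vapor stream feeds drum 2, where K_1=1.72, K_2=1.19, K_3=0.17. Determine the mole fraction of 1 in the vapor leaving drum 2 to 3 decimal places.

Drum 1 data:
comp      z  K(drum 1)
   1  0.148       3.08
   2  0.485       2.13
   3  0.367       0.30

y_1 (drum 2) = 0.276

Drum 1:
Let ψ₁ = V/F and solve Σ zᵢ(Kᵢ−1)/(1+ψ₁(Kᵢ−1)) = 0.
g(0) = ΣzᵢKᵢ − 1 = 0.599 and g(1) = 1 − Σzᵢ/Kᵢ = -0.499, so a root lies in (0, 1).
Iterate (Newton) starting at ψ₁ = 0.45:
  ψ₁ = 0.450: g = 0.1473, g' = -0.826 → ψ₁ = 0.628
  ψ₁ = 0.628: g = -0.0046, g' = -0.905 → ψ₁ = 0.623
Converged at ψ₁ = 0.623.
Drum-1 compositions:
  1: x = 0.064, y = 0.199
  2: x = 0.285, y = 0.606
  3: x = 0.651, y = 0.195
Drum-2 feed = drum-1 vapor: z₂ = (0.1985, 0.6062, 0.1953).
Drum 2:
Material balance + equilibrium reduce to Σ zᵢ(Kᵢ−1)/(1+ψ₂(Kᵢ−1)) = 0.
Feasibility: ΣzᵢKᵢ = 1.096, Σzᵢ/Kᵢ = 1.774 — both > 1, two phases present.
Iterate (Newton) starting at ψ₂ = 0.5:
  ψ₂ = 0.500: g = -0.0668, g' = -0.467 → ψ₂ = 0.357
  ψ₂ = 0.357: g = -0.0088, g' = -0.356 → ψ₂ = 0.332
Converged at ψ₂ = 0.332.
  1: x = 0.160, y = 0.276
  2: x = 0.570, y = 0.679
  3: x = 0.270, y = 0.046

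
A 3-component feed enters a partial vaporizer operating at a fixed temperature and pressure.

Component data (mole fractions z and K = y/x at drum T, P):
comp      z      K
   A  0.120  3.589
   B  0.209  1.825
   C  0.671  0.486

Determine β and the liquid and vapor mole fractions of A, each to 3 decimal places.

β = 0.155, x_A = 0.086, y_A = 0.307

Let β = V/F and solve Σ zᵢ(Kᵢ−1)/(1+β(Kᵢ−1)) = 0.
Feasibility: ΣzᵢKᵢ = 1.138, Σzᵢ/Kᵢ = 1.529 — both > 1, two phases present.
Newton iteration, β⁰ = 0.5:
  β = 0.500: g = -0.2067, g' = -0.545 → β = 0.121
  β = 0.121: g = 0.0257, g' = -0.786 → β = 0.154
  β = 0.154: g = 0.0009, g' = -0.733 → β = 0.155
Converged at β = 0.155.
Compositions from xᵢ = zᵢ/(1+β(Kᵢ−1)), yᵢ = Kᵢxᵢ:
  A: x = 0.086, y = 0.307
  B: x = 0.185, y = 0.338
  C: x = 0.729, y = 0.354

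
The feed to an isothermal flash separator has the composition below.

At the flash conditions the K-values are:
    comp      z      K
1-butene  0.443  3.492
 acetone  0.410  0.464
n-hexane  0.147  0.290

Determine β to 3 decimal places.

β = 0.531

Let β = V/F and solve Σ zᵢ(Kᵢ−1)/(1+β(Kᵢ−1)) = 0.
g(0) = ΣzᵢKᵢ − 1 = 0.780 and g(1) = 1 − Σzᵢ/Kᵢ = -0.517, so a root lies in (0, 1).
Newton iteration, β⁰ = 0.65:
  β = 0.650: g = -0.1097, g' = -0.934 → β = 0.533
  β = 0.533: g = -0.0010, g' = -0.930 → β = 0.531
Converged at β = 0.531.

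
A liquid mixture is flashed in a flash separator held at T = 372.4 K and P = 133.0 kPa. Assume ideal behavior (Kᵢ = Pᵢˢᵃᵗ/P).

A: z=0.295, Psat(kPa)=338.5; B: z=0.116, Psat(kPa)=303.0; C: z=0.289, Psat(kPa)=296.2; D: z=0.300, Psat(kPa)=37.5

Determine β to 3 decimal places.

Raoult's law: Kᵢ = Pᵢˢᵃᵗ/P = Pᵢˢᵃᵗ/133.0.
  K_A = 338.5/133.0 = 2.54511, K_B = 303.0/133.0 = 2.27820, K_C = 296.2/133.0 = 2.22707, K_D = 37.5/133.0 = 0.28195
Material balance + equilibrium reduce to Σ zᵢ(Kᵢ−1)/(1+β(Kᵢ−1)) = 0.
Check two-phase: ΣzᵢKᵢ = 1.743 > 1 and Σzᵢ/Kᵢ = 1.361 > 1, so g(0) = 0.743 > 0 and g(1) = -0.361 < 0.
Iterate (Newton) starting at β = 0.49:
  β = 0.490: g = 0.2397, g' = -0.838 → β = 0.776
  β = 0.776: g = -0.0233, g' = -1.097 → β = 0.755
  β = 0.755: g = -0.0005, g' = -1.054 → β = 0.754
Converged at β = 0.754.

β = 0.754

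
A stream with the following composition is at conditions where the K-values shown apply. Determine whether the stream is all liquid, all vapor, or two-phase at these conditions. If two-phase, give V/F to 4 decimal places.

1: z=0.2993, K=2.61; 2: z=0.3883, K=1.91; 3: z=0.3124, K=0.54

all vapor

ΣzᵢKᵢ = 1.6915; Σzᵢ/Kᵢ = 0.8965.
Since Σzᵢ/Kᵢ < 1 the mixture is above its dew point — single vapor phase.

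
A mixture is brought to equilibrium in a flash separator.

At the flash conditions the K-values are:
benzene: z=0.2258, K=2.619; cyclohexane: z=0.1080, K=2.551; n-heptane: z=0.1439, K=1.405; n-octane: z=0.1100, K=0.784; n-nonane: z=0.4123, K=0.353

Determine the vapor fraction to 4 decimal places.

Newton–Raphson from ψ = 0.5:
  ψ = 0.5000: g = -0.07612, g' = -0.6631 → ψ = 0.3852
  ψ = 0.3852: g = -0.00080, g' = -0.6563 → ψ = 0.3840
Converged at ψ = 0.3840.

ψ = 0.3840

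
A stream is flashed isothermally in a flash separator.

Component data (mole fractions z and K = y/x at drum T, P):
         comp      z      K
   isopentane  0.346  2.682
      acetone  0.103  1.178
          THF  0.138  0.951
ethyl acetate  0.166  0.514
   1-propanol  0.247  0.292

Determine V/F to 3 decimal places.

Material balance + equilibrium reduce to Σ zᵢ(Kᵢ−1)/(1+V/F(Kᵢ−1)) = 0.
Feasibility: ΣzᵢKᵢ = 1.338, Σzᵢ/Kᵢ = 1.530 — both > 1, two phases present.
Newton iteration, V/F⁰ = 0.43:
  V/F = 0.430: g = -0.0056, g' = -0.651 → V/F = 0.421
Converged at V/F = 0.421.

V/F = 0.421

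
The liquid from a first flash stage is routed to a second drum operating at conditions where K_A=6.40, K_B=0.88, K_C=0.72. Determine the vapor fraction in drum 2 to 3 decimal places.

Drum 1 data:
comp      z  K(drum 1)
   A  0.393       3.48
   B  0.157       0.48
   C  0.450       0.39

Drum 1:
Iterate (Newton) starting at ψ₁ = 0.4:
  ψ₁ = 0.400: g = 0.0231, g' = -0.970 → ψ₁ = 0.424
Converged at ψ₁ = 0.424.
Drum-1 compositions:
  A: x = 0.192, y = 0.667
  B: x = 0.201, y = 0.097
  C: x = 0.607, y = 0.237
Drum-2 feed = drum-1 liquid: z₂ = (0.1915, 0.2014, 0.6070).
Drum 2:
Let ψ₂ = V/F and solve Σ zᵢ(Kᵢ−1)/(1+ψ₂(Kᵢ−1)) = 0.
Feasibility: ΣzᵢKᵢ = 1.840, Σzᵢ/Kᵢ = 1.102 — both > 1, two phases present.
Newton iteration, ψ₂⁰ = 0.48:
  ψ₂ = 0.480: g = 0.0659, g' = -0.500 → ψ₂ = 0.612
  ψ₂ = 0.612: g = 0.0091, g' = -0.374 → ψ₂ = 0.636
  ψ₂ = 0.636: g = 0.0002, g' = -0.358 → ψ₂ = 0.637
Converged at ψ₂ = 0.637.
  A: x = 0.043, y = 0.276
  B: x = 0.218, y = 0.192
  C: x = 0.739, y = 0.532

V/F (drum 2) = 0.637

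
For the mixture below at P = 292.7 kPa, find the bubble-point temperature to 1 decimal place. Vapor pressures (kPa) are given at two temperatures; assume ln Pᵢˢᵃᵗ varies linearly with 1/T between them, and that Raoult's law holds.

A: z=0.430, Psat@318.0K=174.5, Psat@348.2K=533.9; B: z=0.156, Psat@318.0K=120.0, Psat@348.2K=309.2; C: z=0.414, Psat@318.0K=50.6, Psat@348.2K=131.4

T = 344.3 K

Bubble-point temperature: ΣzᵢPᵢˢᵃᵗ(T) = P. Interpolate ln Pᵢˢᵃᵗ = aᵢ + bᵢ/T.
  T = 318.0 K: ΣzᵢPᵢˢᵃᵗ = 114.70 kPa
  T = 348.2 K: ΣzᵢPᵢˢᵃᵗ = 332.21 kPa
  T = 333.1 K: ΣzᵢPᵢˢᵃᵗ = 199.82 kPa
  T = 340.6 K: ΣzᵢPᵢˢᵃᵗ = 258.62 kPa
  T = 344.4 K: ΣzᵢPᵢˢᵃᵗ = 293.51 kPa
  T = 342.5 K: ΣzᵢPᵢˢᵃᵗ = 275.61 kPa
Interpolating between 342.5 K and 344.4 K gives T ≈ 344.3 K.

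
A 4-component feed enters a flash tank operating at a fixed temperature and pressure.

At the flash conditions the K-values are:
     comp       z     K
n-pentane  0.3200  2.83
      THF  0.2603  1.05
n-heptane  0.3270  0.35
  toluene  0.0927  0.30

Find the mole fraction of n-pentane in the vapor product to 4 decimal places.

Newton iteration, ψ⁰ = 0.34:
  ψ = 0.3400: g = 0.01578, g' = -0.7138 → ψ = 0.3621
  ψ = 0.3621: g = 0.00009, g' = -0.7061 → ψ = 0.3622
Converged at ψ = 0.3622.
Compositions from xᵢ = zᵢ/(1+ψ(Kᵢ−1)), yᵢ = Kᵢxᵢ:
  n-pentane: x = 0.1924, y = 0.5446
  THF: x = 0.2557, y = 0.2685
  n-heptane: x = 0.4277, y = 0.1497
  toluene: x = 0.1242, y = 0.0373

y_n-pentane = 0.5446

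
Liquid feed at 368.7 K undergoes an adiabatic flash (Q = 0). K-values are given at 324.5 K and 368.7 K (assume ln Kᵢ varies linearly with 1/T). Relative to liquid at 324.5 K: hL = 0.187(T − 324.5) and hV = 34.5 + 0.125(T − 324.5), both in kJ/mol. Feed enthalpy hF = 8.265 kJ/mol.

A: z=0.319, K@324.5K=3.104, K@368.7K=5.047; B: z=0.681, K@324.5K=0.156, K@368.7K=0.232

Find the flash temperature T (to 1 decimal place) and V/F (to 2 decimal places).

Adiabatic flash: solve Rachford–Rice at each trial T, then check hF = ψ·hV(T) + (1−ψ)·hL(T).
  T = 324.5 K: K = (3.104, 0.156), RR gives ψ = 0.054, H_out = 1.873 kJ/mol
  T = 368.7 K: K = (5.047, 0.232), RR gives ψ = 0.247, H_out = 16.113 kJ/mol
  T = 346.6 K: K = (4.020, 0.193), RR gives ψ = 0.170, H_out = 9.752 kJ/mol
  T = 335.6 K: K = (3.550, 0.174), RR gives ψ = 0.119, H_out = 6.103 kJ/mol
  T = 341.1 K: K = (3.781, 0.183), RR gives ψ = 0.146, H_out = 7.982 kJ/mol
  T = 343.9 K: K = (3.902, 0.188), RR gives ψ = 0.158, H_out = 8.895 kJ/mol
  T = 342.5 K: K = (3.841, 0.186), RR gives ψ = 0.152, H_out = 8.442 kJ/mol
Linear interpolation between T = 341.1 (H_out = 7.982) and T = 342.5 (H_out = 8.442) on hF = 8.265 gives T ≈ 342.0 K, at which ψ = 0.15.

T = 342.0 K, V/F = 0.15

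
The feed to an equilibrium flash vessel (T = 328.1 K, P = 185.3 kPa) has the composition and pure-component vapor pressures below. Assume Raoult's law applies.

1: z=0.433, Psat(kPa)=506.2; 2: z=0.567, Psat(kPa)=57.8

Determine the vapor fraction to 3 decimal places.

Raoult's law: Kᵢ = Pᵢˢᵃᵗ/P = Pᵢˢᵃᵗ/185.3.
  K_1 = 506.2/185.3 = 2.73179, K_2 = 57.8/185.3 = 0.31193
Let ψ = V/F and solve Σ zᵢ(Kᵢ−1)/(1+ψ(Kᵢ−1)) = 0.
Feasibility: ΣzᵢKᵢ = 1.360, Σzᵢ/Kᵢ = 1.976 — both > 1, two phases present.
Newton iteration, ψ⁰ = 0.5:
  ψ = 0.500: g = -0.1929, g' = -0.997 → ψ = 0.307
  ψ = 0.307: g = -0.0046, g' = -0.985 → ψ = 0.302
Converged at ψ = 0.302.

ψ = 0.302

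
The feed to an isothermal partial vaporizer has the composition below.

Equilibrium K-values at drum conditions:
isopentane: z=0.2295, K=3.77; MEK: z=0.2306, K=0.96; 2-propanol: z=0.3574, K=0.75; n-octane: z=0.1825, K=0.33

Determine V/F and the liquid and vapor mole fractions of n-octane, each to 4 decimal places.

V/F = 0.4461, x_n-octane = 0.2603, y_n-octane = 0.0859

Newton–Raphson from V/F = 0.5:
  V/F = 0.5000: g = -0.02885, g' = -0.5244 → V/F = 0.4450
  V/F = 0.4450: g = 0.00060, g' = -0.5483 → V/F = 0.4461
Converged at V/F = 0.4461.
Compositions from xᵢ = zᵢ/(1+V/F(Kᵢ−1)), yᵢ = Kᵢxᵢ:
  isopentane: x = 0.1027, y = 0.3870
  MEK: x = 0.2348, y = 0.2254
  2-propanol: x = 0.4023, y = 0.3017
  n-octane: x = 0.2603, y = 0.0859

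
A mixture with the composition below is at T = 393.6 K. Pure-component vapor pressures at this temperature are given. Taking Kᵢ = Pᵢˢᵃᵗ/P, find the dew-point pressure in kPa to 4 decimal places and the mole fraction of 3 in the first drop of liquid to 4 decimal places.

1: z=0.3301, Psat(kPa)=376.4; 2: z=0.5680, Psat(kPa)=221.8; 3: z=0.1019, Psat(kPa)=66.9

Pdew = 201.5712 kPa, x_3 = 0.3070

At the dew point ψ → 1, so Σzᵢ/Kᵢ = 1 with Kᵢ = Pᵢˢᵃᵗ/P ⇒ 1/P = Σzᵢ/Pᵢˢᵃᵗ.
1/P = 0.3301/376.4 + 0.5680/221.8 + 0.1019/66.9 = 0.0049610 ⇒ P = 201.5712 kPa
xᵢ = zᵢP/Pᵢˢᵃᵗ ⇒ x_3 = 0.1019·201.5712/66.9 = 0.3070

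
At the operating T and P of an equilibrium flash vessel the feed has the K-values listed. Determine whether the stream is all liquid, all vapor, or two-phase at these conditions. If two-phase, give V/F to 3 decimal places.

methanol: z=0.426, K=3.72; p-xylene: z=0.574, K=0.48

two-phase, V/F = 0.608

ΣzᵢKᵢ = 1.860; Σzᵢ/Kᵢ = 1.310.
Both exceed 1, so a two-phase solution exists.
Newton iteration, ψ⁰ = 0.39:
  ψ = 0.390: g = 0.1879, g' = -0.986 → ψ = 0.580
  ψ = 0.580: g = 0.0218, g' = -0.792 → ψ = 0.608
Converged at ψ = 0.608.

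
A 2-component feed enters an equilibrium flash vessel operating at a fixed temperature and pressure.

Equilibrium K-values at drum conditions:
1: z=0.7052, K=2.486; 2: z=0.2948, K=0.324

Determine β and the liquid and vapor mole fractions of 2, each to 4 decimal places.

Binary case is linear: z₁(K₁−1)(1+β(K₂−1)) + z₂(K₂−1)(1+β(K₁−1)) = 0
⇒ β = [z₁(K₁−1)+z₂(K₂−1)] / [−(K₁−1)(K₂−1)] = 0.84864/1.00454 = 0.8448
Compositions from xᵢ = zᵢ/(1+β(Kᵢ−1)), yᵢ = Kᵢxᵢ:
  1: x = 0.3127, y = 0.7773
  2: x = 0.6873, y = 0.2227

β = 0.8448, x_2 = 0.6873, y_2 = 0.2227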